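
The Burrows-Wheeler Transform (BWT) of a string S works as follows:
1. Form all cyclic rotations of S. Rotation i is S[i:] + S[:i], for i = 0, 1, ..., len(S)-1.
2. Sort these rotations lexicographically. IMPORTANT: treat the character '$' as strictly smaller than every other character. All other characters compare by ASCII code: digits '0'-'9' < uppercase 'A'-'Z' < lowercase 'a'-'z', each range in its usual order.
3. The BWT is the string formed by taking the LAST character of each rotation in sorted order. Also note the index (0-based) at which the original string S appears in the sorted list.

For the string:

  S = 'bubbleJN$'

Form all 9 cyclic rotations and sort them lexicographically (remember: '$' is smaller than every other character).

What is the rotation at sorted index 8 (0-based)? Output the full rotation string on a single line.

All 9 rotations (rotation i = S[i:]+S[:i]):
  rot[0] = bubbleJN$
  rot[1] = ubbleJN$b
  rot[2] = bbleJN$bu
  rot[3] = bleJN$bub
  rot[4] = leJN$bubb
  rot[5] = eJN$bubbl
  rot[6] = JN$bubble
  rot[7] = N$bubbleJ
  rot[8] = $bubbleJN
Sorted (with $ < everything):
  sorted[0] = $bubbleJN
  sorted[1] = JN$bubble
  sorted[2] = N$bubbleJ
  sorted[3] = bbleJN$bu
  sorted[4] = bleJN$bub
  sorted[5] = bubbleJN$
  sorted[6] = eJN$bubbl
  sorted[7] = leJN$bubb
  sorted[8] = ubbleJN$b
sorted[8] = ubbleJN$b

Answer: ubbleJN$b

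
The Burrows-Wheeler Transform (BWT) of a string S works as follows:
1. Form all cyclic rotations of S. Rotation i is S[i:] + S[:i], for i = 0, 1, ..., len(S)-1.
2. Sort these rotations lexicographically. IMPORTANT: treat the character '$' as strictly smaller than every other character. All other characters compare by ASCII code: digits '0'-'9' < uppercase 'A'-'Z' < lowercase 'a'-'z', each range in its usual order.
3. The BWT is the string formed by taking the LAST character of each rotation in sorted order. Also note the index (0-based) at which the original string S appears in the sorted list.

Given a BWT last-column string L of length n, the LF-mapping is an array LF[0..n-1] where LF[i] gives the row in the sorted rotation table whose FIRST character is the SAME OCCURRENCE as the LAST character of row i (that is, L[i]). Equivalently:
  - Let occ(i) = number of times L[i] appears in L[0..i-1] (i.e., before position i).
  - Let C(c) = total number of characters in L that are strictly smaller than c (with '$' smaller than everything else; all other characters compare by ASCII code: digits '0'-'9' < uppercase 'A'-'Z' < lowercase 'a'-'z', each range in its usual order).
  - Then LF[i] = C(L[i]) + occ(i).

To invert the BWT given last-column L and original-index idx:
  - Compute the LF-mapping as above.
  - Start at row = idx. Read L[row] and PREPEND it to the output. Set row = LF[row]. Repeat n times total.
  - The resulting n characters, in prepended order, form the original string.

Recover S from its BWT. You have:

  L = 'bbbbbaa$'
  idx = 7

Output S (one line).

LF mapping: 3 4 5 6 7 1 2 0
Walk LF starting at row 7, prepending L[row]:
  step 1: row=7, L[7]='$', prepend. Next row=LF[7]=0
  step 2: row=0, L[0]='b', prepend. Next row=LF[0]=3
  step 3: row=3, L[3]='b', prepend. Next row=LF[3]=6
  step 4: row=6, L[6]='a', prepend. Next row=LF[6]=2
  step 5: row=2, L[2]='b', prepend. Next row=LF[2]=5
  step 6: row=5, L[5]='a', prepend. Next row=LF[5]=1
  step 7: row=1, L[1]='b', prepend. Next row=LF[1]=4
  step 8: row=4, L[4]='b', prepend. Next row=LF[4]=7
Reversed output: bbababb$

Answer: bbababb$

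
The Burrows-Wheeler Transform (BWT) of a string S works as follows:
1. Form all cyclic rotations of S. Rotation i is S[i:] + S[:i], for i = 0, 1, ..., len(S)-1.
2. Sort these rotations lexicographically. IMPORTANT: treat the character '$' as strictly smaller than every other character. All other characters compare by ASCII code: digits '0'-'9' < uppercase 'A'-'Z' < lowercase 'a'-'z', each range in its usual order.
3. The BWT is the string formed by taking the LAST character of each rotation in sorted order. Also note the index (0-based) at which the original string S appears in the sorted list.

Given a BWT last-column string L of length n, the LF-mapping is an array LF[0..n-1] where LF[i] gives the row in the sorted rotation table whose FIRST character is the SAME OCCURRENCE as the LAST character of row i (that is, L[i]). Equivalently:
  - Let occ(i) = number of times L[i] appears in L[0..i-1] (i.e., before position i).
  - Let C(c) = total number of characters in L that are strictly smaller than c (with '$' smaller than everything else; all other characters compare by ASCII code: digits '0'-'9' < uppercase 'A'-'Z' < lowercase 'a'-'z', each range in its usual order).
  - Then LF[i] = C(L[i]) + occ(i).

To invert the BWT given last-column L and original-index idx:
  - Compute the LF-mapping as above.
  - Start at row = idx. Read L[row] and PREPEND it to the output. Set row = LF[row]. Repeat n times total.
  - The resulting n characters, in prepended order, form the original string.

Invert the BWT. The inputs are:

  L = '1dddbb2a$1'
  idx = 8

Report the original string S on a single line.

Answer: d1d2bbad1$

Derivation:
LF mapping: 1 7 8 9 5 6 3 4 0 2
Walk LF starting at row 8, prepending L[row]:
  step 1: row=8, L[8]='$', prepend. Next row=LF[8]=0
  step 2: row=0, L[0]='1', prepend. Next row=LF[0]=1
  step 3: row=1, L[1]='d', prepend. Next row=LF[1]=7
  step 4: row=7, L[7]='a', prepend. Next row=LF[7]=4
  step 5: row=4, L[4]='b', prepend. Next row=LF[4]=5
  step 6: row=5, L[5]='b', prepend. Next row=LF[5]=6
  step 7: row=6, L[6]='2', prepend. Next row=LF[6]=3
  step 8: row=3, L[3]='d', prepend. Next row=LF[3]=9
  step 9: row=9, L[9]='1', prepend. Next row=LF[9]=2
  step 10: row=2, L[2]='d', prepend. Next row=LF[2]=8
Reversed output: d1d2bbad1$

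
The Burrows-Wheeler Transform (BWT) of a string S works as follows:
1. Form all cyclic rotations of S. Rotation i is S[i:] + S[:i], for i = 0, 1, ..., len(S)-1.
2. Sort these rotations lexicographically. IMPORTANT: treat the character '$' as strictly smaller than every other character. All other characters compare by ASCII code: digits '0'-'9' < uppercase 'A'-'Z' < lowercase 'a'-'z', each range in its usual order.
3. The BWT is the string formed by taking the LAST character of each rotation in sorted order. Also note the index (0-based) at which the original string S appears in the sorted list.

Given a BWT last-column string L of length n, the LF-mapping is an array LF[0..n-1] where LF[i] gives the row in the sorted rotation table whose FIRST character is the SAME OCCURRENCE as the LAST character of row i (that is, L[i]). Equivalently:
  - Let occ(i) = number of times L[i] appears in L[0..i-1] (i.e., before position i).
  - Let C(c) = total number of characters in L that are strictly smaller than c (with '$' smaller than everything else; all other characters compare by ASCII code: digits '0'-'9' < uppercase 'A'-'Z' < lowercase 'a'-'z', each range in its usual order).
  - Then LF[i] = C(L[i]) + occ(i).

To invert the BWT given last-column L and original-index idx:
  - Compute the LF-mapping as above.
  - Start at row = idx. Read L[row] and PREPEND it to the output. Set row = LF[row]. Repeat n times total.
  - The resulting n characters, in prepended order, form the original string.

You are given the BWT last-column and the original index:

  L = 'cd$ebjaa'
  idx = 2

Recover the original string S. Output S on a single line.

Answer: ajdaebc$

Derivation:
LF mapping: 4 5 0 6 3 7 1 2
Walk LF starting at row 2, prepending L[row]:
  step 1: row=2, L[2]='$', prepend. Next row=LF[2]=0
  step 2: row=0, L[0]='c', prepend. Next row=LF[0]=4
  step 3: row=4, L[4]='b', prepend. Next row=LF[4]=3
  step 4: row=3, L[3]='e', prepend. Next row=LF[3]=6
  step 5: row=6, L[6]='a', prepend. Next row=LF[6]=1
  step 6: row=1, L[1]='d', prepend. Next row=LF[1]=5
  step 7: row=5, L[5]='j', prepend. Next row=LF[5]=7
  step 8: row=7, L[7]='a', prepend. Next row=LF[7]=2
Reversed output: ajdaebc$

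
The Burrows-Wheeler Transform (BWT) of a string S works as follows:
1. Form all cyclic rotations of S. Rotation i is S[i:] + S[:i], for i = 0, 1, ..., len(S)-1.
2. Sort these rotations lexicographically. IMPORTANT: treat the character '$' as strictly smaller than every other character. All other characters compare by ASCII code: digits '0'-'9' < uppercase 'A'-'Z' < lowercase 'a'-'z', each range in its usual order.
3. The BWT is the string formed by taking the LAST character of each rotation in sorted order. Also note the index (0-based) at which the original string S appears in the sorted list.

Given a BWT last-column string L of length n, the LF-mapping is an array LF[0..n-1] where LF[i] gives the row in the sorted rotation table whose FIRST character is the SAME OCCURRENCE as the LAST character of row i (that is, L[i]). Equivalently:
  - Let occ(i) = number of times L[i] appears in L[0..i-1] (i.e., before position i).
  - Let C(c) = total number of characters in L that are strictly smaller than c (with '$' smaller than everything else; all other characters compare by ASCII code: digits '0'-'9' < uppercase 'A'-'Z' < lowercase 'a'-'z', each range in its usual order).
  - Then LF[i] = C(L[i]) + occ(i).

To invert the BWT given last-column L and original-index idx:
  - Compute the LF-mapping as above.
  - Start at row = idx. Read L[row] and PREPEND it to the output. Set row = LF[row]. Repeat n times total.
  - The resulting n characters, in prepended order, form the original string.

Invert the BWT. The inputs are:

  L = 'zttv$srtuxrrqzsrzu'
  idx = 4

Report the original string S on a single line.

Answer: rutquzzvrtsxtrsrz$

Derivation:
LF mapping: 15 8 9 13 0 6 2 10 11 14 3 4 1 16 7 5 17 12
Walk LF starting at row 4, prepending L[row]:
  step 1: row=4, L[4]='$', prepend. Next row=LF[4]=0
  step 2: row=0, L[0]='z', prepend. Next row=LF[0]=15
  step 3: row=15, L[15]='r', prepend. Next row=LF[15]=5
  step 4: row=5, L[5]='s', prepend. Next row=LF[5]=6
  step 5: row=6, L[6]='r', prepend. Next row=LF[6]=2
  step 6: row=2, L[2]='t', prepend. Next row=LF[2]=9
  step 7: row=9, L[9]='x', prepend. Next row=LF[9]=14
  step 8: row=14, L[14]='s', prepend. Next row=LF[14]=7
  step 9: row=7, L[7]='t', prepend. Next row=LF[7]=10
  step 10: row=10, L[10]='r', prepend. Next row=LF[10]=3
  step 11: row=3, L[3]='v', prepend. Next row=LF[3]=13
  step 12: row=13, L[13]='z', prepend. Next row=LF[13]=16
  step 13: row=16, L[16]='z', prepend. Next row=LF[16]=17
  step 14: row=17, L[17]='u', prepend. Next row=LF[17]=12
  step 15: row=12, L[12]='q', prepend. Next row=LF[12]=1
  step 16: row=1, L[1]='t', prepend. Next row=LF[1]=8
  step 17: row=8, L[8]='u', prepend. Next row=LF[8]=11
  step 18: row=11, L[11]='r', prepend. Next row=LF[11]=4
Reversed output: rutquzzvrtsxtrsrz$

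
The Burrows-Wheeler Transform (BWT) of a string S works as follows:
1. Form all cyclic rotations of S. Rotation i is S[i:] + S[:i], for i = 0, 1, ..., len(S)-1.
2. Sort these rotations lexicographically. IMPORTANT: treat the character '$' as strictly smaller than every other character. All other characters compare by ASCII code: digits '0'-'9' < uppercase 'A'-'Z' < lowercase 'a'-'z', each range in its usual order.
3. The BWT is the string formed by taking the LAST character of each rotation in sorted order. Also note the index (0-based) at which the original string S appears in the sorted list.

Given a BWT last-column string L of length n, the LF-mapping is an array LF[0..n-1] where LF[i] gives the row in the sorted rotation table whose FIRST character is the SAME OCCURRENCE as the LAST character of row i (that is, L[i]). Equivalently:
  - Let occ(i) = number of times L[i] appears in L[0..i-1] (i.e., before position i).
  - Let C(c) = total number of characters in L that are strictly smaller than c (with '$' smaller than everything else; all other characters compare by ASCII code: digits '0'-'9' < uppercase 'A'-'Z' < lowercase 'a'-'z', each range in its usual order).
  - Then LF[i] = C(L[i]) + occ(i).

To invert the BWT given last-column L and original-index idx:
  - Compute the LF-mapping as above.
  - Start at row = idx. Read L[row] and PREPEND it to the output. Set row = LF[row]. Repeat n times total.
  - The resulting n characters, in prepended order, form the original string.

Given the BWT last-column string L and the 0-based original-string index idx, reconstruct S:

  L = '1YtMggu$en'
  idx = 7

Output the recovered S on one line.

LF mapping: 1 3 8 2 5 6 9 0 4 7
Walk LF starting at row 7, prepending L[row]:
  step 1: row=7, L[7]='$', prepend. Next row=LF[7]=0
  step 2: row=0, L[0]='1', prepend. Next row=LF[0]=1
  step 3: row=1, L[1]='Y', prepend. Next row=LF[1]=3
  step 4: row=3, L[3]='M', prepend. Next row=LF[3]=2
  step 5: row=2, L[2]='t', prepend. Next row=LF[2]=8
  step 6: row=8, L[8]='e', prepend. Next row=LF[8]=4
  step 7: row=4, L[4]='g', prepend. Next row=LF[4]=5
  step 8: row=5, L[5]='g', prepend. Next row=LF[5]=6
  step 9: row=6, L[6]='u', prepend. Next row=LF[6]=9
  step 10: row=9, L[9]='n', prepend. Next row=LF[9]=7
Reversed output: nuggetMY1$

Answer: nuggetMY1$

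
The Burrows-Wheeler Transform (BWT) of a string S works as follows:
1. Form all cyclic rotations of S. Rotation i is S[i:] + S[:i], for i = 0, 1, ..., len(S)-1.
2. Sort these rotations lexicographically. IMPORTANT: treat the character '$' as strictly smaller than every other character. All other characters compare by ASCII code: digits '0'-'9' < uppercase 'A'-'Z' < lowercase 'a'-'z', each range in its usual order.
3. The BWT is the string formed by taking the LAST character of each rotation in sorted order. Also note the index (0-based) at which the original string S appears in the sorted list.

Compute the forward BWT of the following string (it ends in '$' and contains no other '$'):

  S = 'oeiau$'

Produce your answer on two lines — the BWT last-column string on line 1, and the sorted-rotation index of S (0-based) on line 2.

Answer: uioe$a
4

Derivation:
All 6 rotations (rotation i = S[i:]+S[:i]):
  rot[0] = oeiau$
  rot[1] = eiau$o
  rot[2] = iau$oe
  rot[3] = au$oei
  rot[4] = u$oeia
  rot[5] = $oeiau
Sorted (with $ < everything):
  sorted[0] = $oeiau  (last char: 'u')
  sorted[1] = au$oei  (last char: 'i')
  sorted[2] = eiau$o  (last char: 'o')
  sorted[3] = iau$oe  (last char: 'e')
  sorted[4] = oeiau$  (last char: '$')
  sorted[5] = u$oeia  (last char: 'a')
Last column: uioe$a
Original string S is at sorted index 4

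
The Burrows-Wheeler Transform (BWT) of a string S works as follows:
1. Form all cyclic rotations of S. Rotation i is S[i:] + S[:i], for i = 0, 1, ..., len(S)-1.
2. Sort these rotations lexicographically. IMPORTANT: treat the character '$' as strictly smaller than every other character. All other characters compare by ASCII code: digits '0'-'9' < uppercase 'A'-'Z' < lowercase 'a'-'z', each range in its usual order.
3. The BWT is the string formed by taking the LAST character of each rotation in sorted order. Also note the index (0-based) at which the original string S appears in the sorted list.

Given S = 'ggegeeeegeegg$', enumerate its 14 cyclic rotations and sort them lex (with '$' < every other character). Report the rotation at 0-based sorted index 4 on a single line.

All 14 rotations (rotation i = S[i:]+S[:i]):
  rot[0] = ggegeeeegeegg$
  rot[1] = gegeeeegeegg$g
  rot[2] = egeeeegeegg$gg
  rot[3] = geeeegeegg$gge
  rot[4] = eeeegeegg$ggeg
  rot[5] = eeegeegg$ggege
  rot[6] = eegeegg$ggegee
  rot[7] = egeegg$ggegeee
  rot[8] = geegg$ggegeeee
  rot[9] = eegg$ggegeeeeg
  rot[10] = egg$ggegeeeege
  rot[11] = gg$ggegeeeegee
  rot[12] = g$ggegeeeegeeg
  rot[13] = $ggegeeeegeegg
Sorted (with $ < everything):
  sorted[0] = $ggegeeeegeegg
  sorted[1] = eeeegeegg$ggeg
  sorted[2] = eeegeegg$ggege
  sorted[3] = eegeegg$ggegee
  sorted[4] = eegg$ggegeeeeg
  sorted[5] = egeeeegeegg$gg
  sorted[6] = egeegg$ggegeee
  sorted[7] = egg$ggegeeeege
  sorted[8] = g$ggegeeeegeeg
  sorted[9] = geeeegeegg$gge
  sorted[10] = geegg$ggegeeee
  sorted[11] = gegeeeegeegg$g
  sorted[12] = gg$ggegeeeegee
  sorted[13] = ggegeeeegeegg$
sorted[4] = eegg$ggegeeeeg

Answer: eegg$ggegeeeeg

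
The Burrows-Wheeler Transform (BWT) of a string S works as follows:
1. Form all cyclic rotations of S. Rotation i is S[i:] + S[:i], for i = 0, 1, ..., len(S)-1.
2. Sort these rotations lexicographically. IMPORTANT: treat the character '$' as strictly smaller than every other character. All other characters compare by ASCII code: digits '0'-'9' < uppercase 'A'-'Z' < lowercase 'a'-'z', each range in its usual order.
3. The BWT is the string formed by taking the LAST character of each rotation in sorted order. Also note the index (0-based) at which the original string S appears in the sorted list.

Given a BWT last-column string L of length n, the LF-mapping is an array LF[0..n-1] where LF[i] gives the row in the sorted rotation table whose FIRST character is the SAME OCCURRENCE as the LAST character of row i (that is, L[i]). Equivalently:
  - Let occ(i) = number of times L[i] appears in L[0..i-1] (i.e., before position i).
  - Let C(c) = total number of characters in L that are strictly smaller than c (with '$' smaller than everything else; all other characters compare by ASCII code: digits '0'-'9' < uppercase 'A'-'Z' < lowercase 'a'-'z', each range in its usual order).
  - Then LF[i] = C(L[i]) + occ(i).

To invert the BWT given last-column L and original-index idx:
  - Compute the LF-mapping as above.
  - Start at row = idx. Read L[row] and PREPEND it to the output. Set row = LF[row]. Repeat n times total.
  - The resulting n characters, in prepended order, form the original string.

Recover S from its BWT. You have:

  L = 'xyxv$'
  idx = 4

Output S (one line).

Answer: yvxx$

Derivation:
LF mapping: 2 4 3 1 0
Walk LF starting at row 4, prepending L[row]:
  step 1: row=4, L[4]='$', prepend. Next row=LF[4]=0
  step 2: row=0, L[0]='x', prepend. Next row=LF[0]=2
  step 3: row=2, L[2]='x', prepend. Next row=LF[2]=3
  step 4: row=3, L[3]='v', prepend. Next row=LF[3]=1
  step 5: row=1, L[1]='y', prepend. Next row=LF[1]=4
Reversed output: yvxx$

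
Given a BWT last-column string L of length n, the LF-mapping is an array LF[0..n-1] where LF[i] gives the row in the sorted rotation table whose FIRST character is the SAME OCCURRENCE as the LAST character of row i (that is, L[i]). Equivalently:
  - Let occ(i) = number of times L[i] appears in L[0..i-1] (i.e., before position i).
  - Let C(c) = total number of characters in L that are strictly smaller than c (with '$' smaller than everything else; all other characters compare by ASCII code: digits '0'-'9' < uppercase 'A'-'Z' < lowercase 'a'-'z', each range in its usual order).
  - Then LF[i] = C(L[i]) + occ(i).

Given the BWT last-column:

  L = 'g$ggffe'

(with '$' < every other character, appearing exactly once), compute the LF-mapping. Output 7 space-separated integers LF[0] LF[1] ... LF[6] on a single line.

Answer: 4 0 5 6 2 3 1

Derivation:
Char counts: '$':1, 'e':1, 'f':2, 'g':3
C (first-col start): C('$')=0, C('e')=1, C('f')=2, C('g')=4
L[0]='g': occ=0, LF[0]=C('g')+0=4+0=4
L[1]='$': occ=0, LF[1]=C('$')+0=0+0=0
L[2]='g': occ=1, LF[2]=C('g')+1=4+1=5
L[3]='g': occ=2, LF[3]=C('g')+2=4+2=6
L[4]='f': occ=0, LF[4]=C('f')+0=2+0=2
L[5]='f': occ=1, LF[5]=C('f')+1=2+1=3
L[6]='e': occ=0, LF[6]=C('e')+0=1+0=1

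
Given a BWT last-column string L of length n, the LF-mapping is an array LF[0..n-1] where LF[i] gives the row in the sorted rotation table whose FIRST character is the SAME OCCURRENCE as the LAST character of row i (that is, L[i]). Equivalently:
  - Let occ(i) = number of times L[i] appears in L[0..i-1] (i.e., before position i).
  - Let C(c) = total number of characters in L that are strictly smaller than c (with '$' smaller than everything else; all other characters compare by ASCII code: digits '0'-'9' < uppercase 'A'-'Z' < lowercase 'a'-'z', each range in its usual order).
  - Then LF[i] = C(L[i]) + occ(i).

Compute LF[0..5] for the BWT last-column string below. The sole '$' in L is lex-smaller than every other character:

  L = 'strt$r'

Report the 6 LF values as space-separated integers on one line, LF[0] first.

Answer: 3 4 1 5 0 2

Derivation:
Char counts: '$':1, 'r':2, 's':1, 't':2
C (first-col start): C('$')=0, C('r')=1, C('s')=3, C('t')=4
L[0]='s': occ=0, LF[0]=C('s')+0=3+0=3
L[1]='t': occ=0, LF[1]=C('t')+0=4+0=4
L[2]='r': occ=0, LF[2]=C('r')+0=1+0=1
L[3]='t': occ=1, LF[3]=C('t')+1=4+1=5
L[4]='$': occ=0, LF[4]=C('$')+0=0+0=0
L[5]='r': occ=1, LF[5]=C('r')+1=1+1=2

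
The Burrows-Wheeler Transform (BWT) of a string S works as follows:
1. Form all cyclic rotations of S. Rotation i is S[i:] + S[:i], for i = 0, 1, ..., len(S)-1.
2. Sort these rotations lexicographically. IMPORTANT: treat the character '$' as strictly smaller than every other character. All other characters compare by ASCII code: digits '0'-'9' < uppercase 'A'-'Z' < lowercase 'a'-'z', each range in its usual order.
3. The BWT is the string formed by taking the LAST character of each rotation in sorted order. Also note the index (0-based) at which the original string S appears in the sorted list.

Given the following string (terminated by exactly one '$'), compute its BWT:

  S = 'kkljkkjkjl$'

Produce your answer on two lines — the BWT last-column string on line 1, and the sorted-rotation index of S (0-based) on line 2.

Answer: lklkkjj$kjk
7

Derivation:
All 11 rotations (rotation i = S[i:]+S[:i]):
  rot[0] = kkljkkjkjl$
  rot[1] = kljkkjkjl$k
  rot[2] = ljkkjkjl$kk
  rot[3] = jkkjkjl$kkl
  rot[4] = kkjkjl$kklj
  rot[5] = kjkjl$kkljk
  rot[6] = jkjl$kkljkk
  rot[7] = kjl$kkljkkj
  rot[8] = jl$kkljkkjk
  rot[9] = l$kkljkkjkj
  rot[10] = $kkljkkjkjl
Sorted (with $ < everything):
  sorted[0] = $kkljkkjkjl  (last char: 'l')
  sorted[1] = jkjl$kkljkk  (last char: 'k')
  sorted[2] = jkkjkjl$kkl  (last char: 'l')
  sorted[3] = jl$kkljkkjk  (last char: 'k')
  sorted[4] = kjkjl$kkljk  (last char: 'k')
  sorted[5] = kjl$kkljkkj  (last char: 'j')
  sorted[6] = kkjkjl$kklj  (last char: 'j')
  sorted[7] = kkljkkjkjl$  (last char: '$')
  sorted[8] = kljkkjkjl$k  (last char: 'k')
  sorted[9] = l$kkljkkjkj  (last char: 'j')
  sorted[10] = ljkkjkjl$kk  (last char: 'k')
Last column: lklkkjj$kjk
Original string S is at sorted index 7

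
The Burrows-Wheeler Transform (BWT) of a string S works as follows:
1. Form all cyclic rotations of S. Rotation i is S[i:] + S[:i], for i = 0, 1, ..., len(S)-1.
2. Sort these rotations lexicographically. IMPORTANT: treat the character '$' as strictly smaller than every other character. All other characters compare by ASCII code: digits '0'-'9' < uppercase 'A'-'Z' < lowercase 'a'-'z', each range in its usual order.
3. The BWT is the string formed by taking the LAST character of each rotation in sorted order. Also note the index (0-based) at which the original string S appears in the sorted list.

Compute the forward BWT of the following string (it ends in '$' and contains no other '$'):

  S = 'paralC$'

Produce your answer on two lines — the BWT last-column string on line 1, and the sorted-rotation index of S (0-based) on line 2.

All 7 rotations (rotation i = S[i:]+S[:i]):
  rot[0] = paralC$
  rot[1] = aralC$p
  rot[2] = ralC$pa
  rot[3] = alC$par
  rot[4] = lC$para
  rot[5] = C$paral
  rot[6] = $paralC
Sorted (with $ < everything):
  sorted[0] = $paralC  (last char: 'C')
  sorted[1] = C$paral  (last char: 'l')
  sorted[2] = alC$par  (last char: 'r')
  sorted[3] = aralC$p  (last char: 'p')
  sorted[4] = lC$para  (last char: 'a')
  sorted[5] = paralC$  (last char: '$')
  sorted[6] = ralC$pa  (last char: 'a')
Last column: Clrpa$a
Original string S is at sorted index 5

Answer: Clrpa$a
5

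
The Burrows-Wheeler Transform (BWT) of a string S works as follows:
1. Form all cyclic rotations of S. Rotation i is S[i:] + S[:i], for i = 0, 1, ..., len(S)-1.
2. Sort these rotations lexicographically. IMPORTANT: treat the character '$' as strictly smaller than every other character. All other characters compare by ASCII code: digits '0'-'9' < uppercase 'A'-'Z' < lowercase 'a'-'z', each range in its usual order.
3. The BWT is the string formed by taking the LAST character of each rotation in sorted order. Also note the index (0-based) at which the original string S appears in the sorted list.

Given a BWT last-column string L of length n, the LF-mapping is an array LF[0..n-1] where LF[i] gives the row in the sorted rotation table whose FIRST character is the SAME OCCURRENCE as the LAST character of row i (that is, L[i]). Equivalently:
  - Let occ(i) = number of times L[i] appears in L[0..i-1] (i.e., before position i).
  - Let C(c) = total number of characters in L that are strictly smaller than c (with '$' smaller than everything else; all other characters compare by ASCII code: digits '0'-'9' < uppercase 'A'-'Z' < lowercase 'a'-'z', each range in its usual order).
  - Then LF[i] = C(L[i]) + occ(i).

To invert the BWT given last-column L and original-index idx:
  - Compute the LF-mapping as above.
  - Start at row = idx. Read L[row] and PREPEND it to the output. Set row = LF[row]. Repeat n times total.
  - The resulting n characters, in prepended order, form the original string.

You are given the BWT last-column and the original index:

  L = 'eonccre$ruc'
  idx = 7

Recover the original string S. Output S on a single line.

Answer: occurrence$

Derivation:
LF mapping: 4 7 6 1 2 8 5 0 9 10 3
Walk LF starting at row 7, prepending L[row]:
  step 1: row=7, L[7]='$', prepend. Next row=LF[7]=0
  step 2: row=0, L[0]='e', prepend. Next row=LF[0]=4
  step 3: row=4, L[4]='c', prepend. Next row=LF[4]=2
  step 4: row=2, L[2]='n', prepend. Next row=LF[2]=6
  step 5: row=6, L[6]='e', prepend. Next row=LF[6]=5
  step 6: row=5, L[5]='r', prepend. Next row=LF[5]=8
  step 7: row=8, L[8]='r', prepend. Next row=LF[8]=9
  step 8: row=9, L[9]='u', prepend. Next row=LF[9]=10
  step 9: row=10, L[10]='c', prepend. Next row=LF[10]=3
  step 10: row=3, L[3]='c', prepend. Next row=LF[3]=1
  step 11: row=1, L[1]='o', prepend. Next row=LF[1]=7
Reversed output: occurrence$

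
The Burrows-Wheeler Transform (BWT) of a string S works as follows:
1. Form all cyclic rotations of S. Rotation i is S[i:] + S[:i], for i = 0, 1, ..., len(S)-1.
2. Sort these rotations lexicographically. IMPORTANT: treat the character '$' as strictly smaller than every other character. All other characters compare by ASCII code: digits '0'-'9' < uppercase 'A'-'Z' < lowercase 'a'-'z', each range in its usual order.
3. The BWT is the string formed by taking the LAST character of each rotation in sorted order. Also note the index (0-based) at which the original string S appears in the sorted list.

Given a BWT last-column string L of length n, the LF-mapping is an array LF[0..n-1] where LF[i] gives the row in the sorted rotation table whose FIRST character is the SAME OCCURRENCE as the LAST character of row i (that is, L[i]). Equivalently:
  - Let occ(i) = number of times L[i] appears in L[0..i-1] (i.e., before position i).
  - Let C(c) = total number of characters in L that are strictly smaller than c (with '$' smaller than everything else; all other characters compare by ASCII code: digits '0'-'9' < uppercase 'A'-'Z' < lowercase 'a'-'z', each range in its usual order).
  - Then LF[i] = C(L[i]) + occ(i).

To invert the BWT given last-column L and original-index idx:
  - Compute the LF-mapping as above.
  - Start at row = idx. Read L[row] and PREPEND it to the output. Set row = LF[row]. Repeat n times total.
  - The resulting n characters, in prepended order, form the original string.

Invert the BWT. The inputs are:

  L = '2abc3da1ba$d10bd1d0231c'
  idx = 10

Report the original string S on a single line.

LF mapping: 7 11 14 17 9 19 12 3 15 13 0 20 4 1 16 21 5 22 2 8 10 6 18
Walk LF starting at row 10, prepending L[row]:
  step 1: row=10, L[10]='$', prepend. Next row=LF[10]=0
  step 2: row=0, L[0]='2', prepend. Next row=LF[0]=7
  step 3: row=7, L[7]='1', prepend. Next row=LF[7]=3
  step 4: row=3, L[3]='c', prepend. Next row=LF[3]=17
  step 5: row=17, L[17]='d', prepend. Next row=LF[17]=22
  step 6: row=22, L[22]='c', prepend. Next row=LF[22]=18
  step 7: row=18, L[18]='0', prepend. Next row=LF[18]=2
  step 8: row=2, L[2]='b', prepend. Next row=LF[2]=14
  step 9: row=14, L[14]='b', prepend. Next row=LF[14]=16
  step 10: row=16, L[16]='1', prepend. Next row=LF[16]=5
  step 11: row=5, L[5]='d', prepend. Next row=LF[5]=19
  step 12: row=19, L[19]='2', prepend. Next row=LF[19]=8
  step 13: row=8, L[8]='b', prepend. Next row=LF[8]=15
  step 14: row=15, L[15]='d', prepend. Next row=LF[15]=21
  step 15: row=21, L[21]='1', prepend. Next row=LF[21]=6
  step 16: row=6, L[6]='a', prepend. Next row=LF[6]=12
  step 17: row=12, L[12]='1', prepend. Next row=LF[12]=4
  step 18: row=4, L[4]='3', prepend. Next row=LF[4]=9
  step 19: row=9, L[9]='a', prepend. Next row=LF[9]=13
  step 20: row=13, L[13]='0', prepend. Next row=LF[13]=1
  step 21: row=1, L[1]='a', prepend. Next row=LF[1]=11
  step 22: row=11, L[11]='d', prepend. Next row=LF[11]=20
  step 23: row=20, L[20]='3', prepend. Next row=LF[20]=10
Reversed output: 3da0a31a1db2d1bb0cdc12$

Answer: 3da0a31a1db2d1bb0cdc12$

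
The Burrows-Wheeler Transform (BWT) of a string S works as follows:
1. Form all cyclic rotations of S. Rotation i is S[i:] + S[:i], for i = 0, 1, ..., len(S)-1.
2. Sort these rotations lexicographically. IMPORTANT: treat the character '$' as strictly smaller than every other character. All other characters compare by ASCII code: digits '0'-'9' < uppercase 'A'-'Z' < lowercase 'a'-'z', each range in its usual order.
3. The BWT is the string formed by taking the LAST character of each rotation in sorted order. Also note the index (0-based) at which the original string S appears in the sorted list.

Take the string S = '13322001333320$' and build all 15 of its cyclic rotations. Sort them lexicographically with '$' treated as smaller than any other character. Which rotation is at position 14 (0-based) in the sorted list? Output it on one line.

All 15 rotations (rotation i = S[i:]+S[:i]):
  rot[0] = 13322001333320$
  rot[1] = 3322001333320$1
  rot[2] = 322001333320$13
  rot[3] = 22001333320$133
  rot[4] = 2001333320$1332
  rot[5] = 001333320$13322
  rot[6] = 01333320$133220
  rot[7] = 1333320$1332200
  rot[8] = 333320$13322001
  rot[9] = 33320$133220013
  rot[10] = 3320$1332200133
  rot[11] = 320$13322001333
  rot[12] = 20$133220013333
  rot[13] = 0$1332200133332
  rot[14] = $13322001333320
Sorted (with $ < everything):
  sorted[0] = $13322001333320
  sorted[1] = 0$1332200133332
  sorted[2] = 001333320$13322
  sorted[3] = 01333320$133220
  sorted[4] = 13322001333320$
  sorted[5] = 1333320$1332200
  sorted[6] = 20$133220013333
  sorted[7] = 2001333320$1332
  sorted[8] = 22001333320$133
  sorted[9] = 320$13322001333
  sorted[10] = 322001333320$13
  sorted[11] = 3320$1332200133
  sorted[12] = 3322001333320$1
  sorted[13] = 33320$133220013
  sorted[14] = 333320$13322001
sorted[14] = 333320$13322001

Answer: 333320$13322001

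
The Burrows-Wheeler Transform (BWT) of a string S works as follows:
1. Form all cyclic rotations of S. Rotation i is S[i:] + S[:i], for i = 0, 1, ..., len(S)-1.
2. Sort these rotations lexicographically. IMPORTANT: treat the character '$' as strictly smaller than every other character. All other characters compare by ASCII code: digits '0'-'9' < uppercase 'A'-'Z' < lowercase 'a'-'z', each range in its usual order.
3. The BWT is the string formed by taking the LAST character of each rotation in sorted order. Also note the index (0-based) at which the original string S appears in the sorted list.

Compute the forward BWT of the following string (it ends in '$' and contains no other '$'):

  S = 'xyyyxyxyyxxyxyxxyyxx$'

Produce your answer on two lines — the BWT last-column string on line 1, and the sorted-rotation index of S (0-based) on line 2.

Answer: xxyyyyxyxy$yyxxyxxxyx
10

Derivation:
All 21 rotations (rotation i = S[i:]+S[:i]):
  rot[0] = xyyyxyxyyxxyxyxxyyxx$
  rot[1] = yyyxyxyyxxyxyxxyyxx$x
  rot[2] = yyxyxyyxxyxyxxyyxx$xy
  rot[3] = yxyxyyxxyxyxxyyxx$xyy
  rot[4] = xyxyyxxyxyxxyyxx$xyyy
  rot[5] = yxyyxxyxyxxyyxx$xyyyx
  rot[6] = xyyxxyxyxxyyxx$xyyyxy
  rot[7] = yyxxyxyxxyyxx$xyyyxyx
  rot[8] = yxxyxyxxyyxx$xyyyxyxy
  rot[9] = xxyxyxxyyxx$xyyyxyxyy
  rot[10] = xyxyxxyyxx$xyyyxyxyyx
  rot[11] = yxyxxyyxx$xyyyxyxyyxx
  rot[12] = xyxxyyxx$xyyyxyxyyxxy
  rot[13] = yxxyyxx$xyyyxyxyyxxyx
  rot[14] = xxyyxx$xyyyxyxyyxxyxy
  rot[15] = xyyxx$xyyyxyxyyxxyxyx
  rot[16] = yyxx$xyyyxyxyyxxyxyxx
  rot[17] = yxx$xyyyxyxyyxxyxyxxy
  rot[18] = xx$xyyyxyxyyxxyxyxxyy
  rot[19] = x$xyyyxyxyyxxyxyxxyyx
  rot[20] = $xyyyxyxyyxxyxyxxyyxx
Sorted (with $ < everything):
  sorted[0] = $xyyyxyxyyxxyxyxxyyxx  (last char: 'x')
  sorted[1] = x$xyyyxyxyyxxyxyxxyyx  (last char: 'x')
  sorted[2] = xx$xyyyxyxyyxxyxyxxyy  (last char: 'y')
  sorted[3] = xxyxyxxyyxx$xyyyxyxyy  (last char: 'y')
  sorted[4] = xxyyxx$xyyyxyxyyxxyxy  (last char: 'y')
  sorted[5] = xyxxyyxx$xyyyxyxyyxxy  (last char: 'y')
  sorted[6] = xyxyxxyyxx$xyyyxyxyyx  (last char: 'x')
  sorted[7] = xyxyyxxyxyxxyyxx$xyyy  (last char: 'y')
  sorted[8] = xyyxx$xyyyxyxyyxxyxyx  (last char: 'x')
  sorted[9] = xyyxxyxyxxyyxx$xyyyxy  (last char: 'y')
  sorted[10] = xyyyxyxyyxxyxyxxyyxx$  (last char: '$')
  sorted[11] = yxx$xyyyxyxyyxxyxyxxy  (last char: 'y')
  sorted[12] = yxxyxyxxyyxx$xyyyxyxy  (last char: 'y')
  sorted[13] = yxxyyxx$xyyyxyxyyxxyx  (last char: 'x')
  sorted[14] = yxyxxyyxx$xyyyxyxyyxx  (last char: 'x')
  sorted[15] = yxyxyyxxyxyxxyyxx$xyy  (last char: 'y')
  sorted[16] = yxyyxxyxyxxyyxx$xyyyx  (last char: 'x')
  sorted[17] = yyxx$xyyyxyxyyxxyxyxx  (last char: 'x')
  sorted[18] = yyxxyxyxxyyxx$xyyyxyx  (last char: 'x')
  sorted[19] = yyxyxyyxxyxyxxyyxx$xy  (last char: 'y')
  sorted[20] = yyyxyxyyxxyxyxxyyxx$x  (last char: 'x')
Last column: xxyyyyxyxy$yyxxyxxxyx
Original string S is at sorted index 10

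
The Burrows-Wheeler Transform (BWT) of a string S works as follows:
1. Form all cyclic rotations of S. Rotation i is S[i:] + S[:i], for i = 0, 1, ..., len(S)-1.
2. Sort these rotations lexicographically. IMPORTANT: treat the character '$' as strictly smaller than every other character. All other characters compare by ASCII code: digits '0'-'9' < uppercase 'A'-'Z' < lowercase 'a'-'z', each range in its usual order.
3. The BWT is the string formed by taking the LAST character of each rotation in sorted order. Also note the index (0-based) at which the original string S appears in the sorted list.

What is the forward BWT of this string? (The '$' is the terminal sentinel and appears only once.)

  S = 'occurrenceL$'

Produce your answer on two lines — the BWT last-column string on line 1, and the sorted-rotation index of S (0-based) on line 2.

All 12 rotations (rotation i = S[i:]+S[:i]):
  rot[0] = occurrenceL$
  rot[1] = ccurrenceL$o
  rot[2] = currenceL$oc
  rot[3] = urrenceL$occ
  rot[4] = rrenceL$occu
  rot[5] = renceL$occur
  rot[6] = enceL$occurr
  rot[7] = nceL$occurre
  rot[8] = ceL$occurren
  rot[9] = eL$occurrenc
  rot[10] = L$occurrence
  rot[11] = $occurrenceL
Sorted (with $ < everything):
  sorted[0] = $occurrenceL  (last char: 'L')
  sorted[1] = L$occurrence  (last char: 'e')
  sorted[2] = ccurrenceL$o  (last char: 'o')
  sorted[3] = ceL$occurren  (last char: 'n')
  sorted[4] = currenceL$oc  (last char: 'c')
  sorted[5] = eL$occurrenc  (last char: 'c')
  sorted[6] = enceL$occurr  (last char: 'r')
  sorted[7] = nceL$occurre  (last char: 'e')
  sorted[8] = occurrenceL$  (last char: '$')
  sorted[9] = renceL$occur  (last char: 'r')
  sorted[10] = rrenceL$occu  (last char: 'u')
  sorted[11] = urrenceL$occ  (last char: 'c')
Last column: Leonccre$ruc
Original string S is at sorted index 8

Answer: Leonccre$ruc
8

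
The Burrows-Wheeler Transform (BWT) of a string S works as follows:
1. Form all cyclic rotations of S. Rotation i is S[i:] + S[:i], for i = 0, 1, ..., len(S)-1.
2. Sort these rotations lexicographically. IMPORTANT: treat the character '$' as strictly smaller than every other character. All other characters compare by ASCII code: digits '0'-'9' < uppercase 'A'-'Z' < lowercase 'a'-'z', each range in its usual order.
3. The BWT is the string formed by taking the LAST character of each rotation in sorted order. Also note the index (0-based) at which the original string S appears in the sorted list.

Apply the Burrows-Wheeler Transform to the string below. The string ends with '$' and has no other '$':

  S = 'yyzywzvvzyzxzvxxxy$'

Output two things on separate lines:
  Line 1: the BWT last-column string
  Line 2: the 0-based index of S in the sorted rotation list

All 19 rotations (rotation i = S[i:]+S[:i]):
  rot[0] = yyzywzvvzyzxzvxxxy$
  rot[1] = yzywzvvzyzxzvxxxy$y
  rot[2] = zywzvvzyzxzvxxxy$yy
  rot[3] = ywzvvzyzxzvxxxy$yyz
  rot[4] = wzvvzyzxzvxxxy$yyzy
  rot[5] = zvvzyzxzvxxxy$yyzyw
  rot[6] = vvzyzxzvxxxy$yyzywz
  rot[7] = vzyzxzvxxxy$yyzywzv
  rot[8] = zyzxzvxxxy$yyzywzvv
  rot[9] = yzxzvxxxy$yyzywzvvz
  rot[10] = zxzvxxxy$yyzywzvvzy
  rot[11] = xzvxxxy$yyzywzvvzyz
  rot[12] = zvxxxy$yyzywzvvzyzx
  rot[13] = vxxxy$yyzywzvvzyzxz
  rot[14] = xxxy$yyzywzvvzyzxzv
  rot[15] = xxy$yyzywzvvzyzxzvx
  rot[16] = xy$yyzywzvvzyzxzvxx
  rot[17] = y$yyzywzvvzyzxzvxxx
  rot[18] = $yyzywzvvzyzxzvxxxy
Sorted (with $ < everything):
  sorted[0] = $yyzywzvvzyzxzvxxxy  (last char: 'y')
  sorted[1] = vvzyzxzvxxxy$yyzywz  (last char: 'z')
  sorted[2] = vxxxy$yyzywzvvzyzxz  (last char: 'z')
  sorted[3] = vzyzxzvxxxy$yyzywzv  (last char: 'v')
  sorted[4] = wzvvzyzxzvxxxy$yyzy  (last char: 'y')
  sorted[5] = xxxy$yyzywzvvzyzxzv  (last char: 'v')
  sorted[6] = xxy$yyzywzvvzyzxzvx  (last char: 'x')
  sorted[7] = xy$yyzywzvvzyzxzvxx  (last char: 'x')
  sorted[8] = xzvxxxy$yyzywzvvzyz  (last char: 'z')
  sorted[9] = y$yyzywzvvzyzxzvxxx  (last char: 'x')
  sorted[10] = ywzvvzyzxzvxxxy$yyz  (last char: 'z')
  sorted[11] = yyzywzvvzyzxzvxxxy$  (last char: '$')
  sorted[12] = yzxzvxxxy$yyzywzvvz  (last char: 'z')
  sorted[13] = yzywzvvzyzxzvxxxy$y  (last char: 'y')
  sorted[14] = zvvzyzxzvxxxy$yyzyw  (last char: 'w')
  sorted[15] = zvxxxy$yyzywzvvzyzx  (last char: 'x')
  sorted[16] = zxzvxxxy$yyzywzvvzy  (last char: 'y')
  sorted[17] = zywzvvzyzxzvxxxy$yy  (last char: 'y')
  sorted[18] = zyzxzvxxxy$yyzywzvv  (last char: 'v')
Last column: yzzvyvxxzxz$zywxyyv
Original string S is at sorted index 11

Answer: yzzvyvxxzxz$zywxyyv
11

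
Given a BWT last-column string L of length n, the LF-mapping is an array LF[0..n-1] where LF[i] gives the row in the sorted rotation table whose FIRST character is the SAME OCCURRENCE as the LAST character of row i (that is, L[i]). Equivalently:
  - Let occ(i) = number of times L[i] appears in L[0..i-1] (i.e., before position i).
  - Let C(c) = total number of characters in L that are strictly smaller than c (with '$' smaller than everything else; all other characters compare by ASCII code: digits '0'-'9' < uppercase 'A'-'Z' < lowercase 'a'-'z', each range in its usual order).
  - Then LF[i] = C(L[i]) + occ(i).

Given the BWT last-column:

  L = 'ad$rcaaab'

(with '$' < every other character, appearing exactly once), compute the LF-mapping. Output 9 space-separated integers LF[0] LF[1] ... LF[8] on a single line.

Char counts: '$':1, 'a':4, 'b':1, 'c':1, 'd':1, 'r':1
C (first-col start): C('$')=0, C('a')=1, C('b')=5, C('c')=6, C('d')=7, C('r')=8
L[0]='a': occ=0, LF[0]=C('a')+0=1+0=1
L[1]='d': occ=0, LF[1]=C('d')+0=7+0=7
L[2]='$': occ=0, LF[2]=C('$')+0=0+0=0
L[3]='r': occ=0, LF[3]=C('r')+0=8+0=8
L[4]='c': occ=0, LF[4]=C('c')+0=6+0=6
L[5]='a': occ=1, LF[5]=C('a')+1=1+1=2
L[6]='a': occ=2, LF[6]=C('a')+2=1+2=3
L[7]='a': occ=3, LF[7]=C('a')+3=1+3=4
L[8]='b': occ=0, LF[8]=C('b')+0=5+0=5

Answer: 1 7 0 8 6 2 3 4 5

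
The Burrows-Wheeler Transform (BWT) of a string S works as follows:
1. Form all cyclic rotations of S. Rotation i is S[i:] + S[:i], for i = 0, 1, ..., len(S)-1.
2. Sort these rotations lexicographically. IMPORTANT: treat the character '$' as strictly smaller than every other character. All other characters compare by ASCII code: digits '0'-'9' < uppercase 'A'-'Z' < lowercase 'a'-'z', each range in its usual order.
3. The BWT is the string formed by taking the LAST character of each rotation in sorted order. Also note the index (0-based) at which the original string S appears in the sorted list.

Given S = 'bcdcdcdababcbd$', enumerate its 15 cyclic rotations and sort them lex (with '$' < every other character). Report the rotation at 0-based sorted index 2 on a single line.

Answer: abcbd$bcdcdcdab

Derivation:
All 15 rotations (rotation i = S[i:]+S[:i]):
  rot[0] = bcdcdcdababcbd$
  rot[1] = cdcdcdababcbd$b
  rot[2] = dcdcdababcbd$bc
  rot[3] = cdcdababcbd$bcd
  rot[4] = dcdababcbd$bcdc
  rot[5] = cdababcbd$bcdcd
  rot[6] = dababcbd$bcdcdc
  rot[7] = ababcbd$bcdcdcd
  rot[8] = babcbd$bcdcdcda
  rot[9] = abcbd$bcdcdcdab
  rot[10] = bcbd$bcdcdcdaba
  rot[11] = cbd$bcdcdcdabab
  rot[12] = bd$bcdcdcdababc
  rot[13] = d$bcdcdcdababcb
  rot[14] = $bcdcdcdababcbd
Sorted (with $ < everything):
  sorted[0] = $bcdcdcdababcbd
  sorted[1] = ababcbd$bcdcdcd
  sorted[2] = abcbd$bcdcdcdab
  sorted[3] = babcbd$bcdcdcda
  sorted[4] = bcbd$bcdcdcdaba
  sorted[5] = bcdcdcdababcbd$
  sorted[6] = bd$bcdcdcdababc
  sorted[7] = cbd$bcdcdcdabab
  sorted[8] = cdababcbd$bcdcd
  sorted[9] = cdcdababcbd$bcd
  sorted[10] = cdcdcdababcbd$b
  sorted[11] = d$bcdcdcdababcb
  sorted[12] = dababcbd$bcdcdc
  sorted[13] = dcdababcbd$bcdc
  sorted[14] = dcdcdababcbd$bc
sorted[2] = abcbd$bcdcdcdab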